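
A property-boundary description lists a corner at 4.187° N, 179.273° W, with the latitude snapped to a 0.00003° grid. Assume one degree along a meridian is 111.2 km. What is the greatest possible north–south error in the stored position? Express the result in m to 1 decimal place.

With a 0.00003° grid the true value lies within half a step, ±0.00003°/2 = ±1.5e-05°, of the stored one.
Along the meridian that is 1.5e-05° × 111200 m/° = 1.668 m.

1.7 m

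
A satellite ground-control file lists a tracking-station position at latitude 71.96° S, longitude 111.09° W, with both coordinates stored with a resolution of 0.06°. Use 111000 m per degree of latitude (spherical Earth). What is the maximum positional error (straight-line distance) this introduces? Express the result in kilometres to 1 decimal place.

With a 0.06° grid the true value lies within half a step, ±0.06°/2 = ±0.03°, of the stored one.
Latitude error → 0.03 × 111000 = 3330 m along the meridian.
Longitude error → 0.03 × 111000 × cos 71.96° = 0.03 × 111000 × 0.3097 ≈ 1031.24 m.
The two errors are perpendicular, so the maximum displacement is √(3330² + 1031.24²) ≈ 3486.02 m.
That is 3486.02 m = 3.486 km.

3.5 kilometres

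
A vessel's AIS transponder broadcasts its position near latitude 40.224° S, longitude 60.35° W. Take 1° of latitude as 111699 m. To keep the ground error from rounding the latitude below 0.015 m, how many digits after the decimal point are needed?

7

One degree of latitude covers 111699 m.
Rounding to N decimal places gives at most 0.5 × 10⁻ᴺ degrees of error, i.e. 0.5 × 10⁻ᴺ × 111699 m.
Setting 55849.5 × 10⁻ᴺ ≤ 0.015 gives 10ᴺ ≥ 3.723e+06, i.e. N ≥ 6.57.
N = 6 would give 0.0558 m (too coarse); N = 7 gives 0.00558 m ≤ 0.015 m.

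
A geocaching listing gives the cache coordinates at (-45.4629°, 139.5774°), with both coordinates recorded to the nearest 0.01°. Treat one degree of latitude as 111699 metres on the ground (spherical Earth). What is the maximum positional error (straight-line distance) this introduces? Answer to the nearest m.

682 m

Rounding to 2 decimal places leaves each coordinate within ±0.005° of the true value.
Latitude error → 0.005 × 111699 = 558.495 m along the meridian.
E–W at 45.4629°: 0.005° × 111699 × cos 45.4629° = 0.005 × 111699 × 0.7014 ≈ 391.712 m.
Worst case both components are at the extreme and orthogonal: √(558.495² + 391.712²) ≈ 682.169 m.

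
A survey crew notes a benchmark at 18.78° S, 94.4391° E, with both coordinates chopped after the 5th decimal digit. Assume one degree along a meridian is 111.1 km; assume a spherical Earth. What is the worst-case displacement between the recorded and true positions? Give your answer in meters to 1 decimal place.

1.5 meters

Truncating at 5 decimal places can drop up to a full unit in the last place, so each coordinate may be off by as much as 1e-05°.
North–south component: 1e-05° × 111100 = 1.111 m.
Longitude error → 1e-05 × 111100 × cos 18.78° = 1e-05 × 111100 × 0.9468 ≈ 1.05185 m.
Combining orthogonally: (1.111² + 1.05185²)^½ ≈ 1.52994 m.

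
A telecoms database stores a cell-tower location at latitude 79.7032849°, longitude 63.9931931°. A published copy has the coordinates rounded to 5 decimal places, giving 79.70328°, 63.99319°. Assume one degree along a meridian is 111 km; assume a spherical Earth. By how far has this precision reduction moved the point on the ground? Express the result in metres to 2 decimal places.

0.55 metres

Δlat = 79.7032849 − 79.70328 = +0.0000049°; Δlon = 63.9931931 − 63.99319 = +0.0000031°.
North–south shift: 0.0000049 × 111000 = 0.5439 m.
East–west at this latitude: 0.0000031° × 111000 × cos 79.7033° ≈ 0.0000031 × 19840.8 = 0.0615065 m.
Hypotenuse of the two orthogonal shifts: √(0.5439² + 0.0615065²) = 0.547367 m.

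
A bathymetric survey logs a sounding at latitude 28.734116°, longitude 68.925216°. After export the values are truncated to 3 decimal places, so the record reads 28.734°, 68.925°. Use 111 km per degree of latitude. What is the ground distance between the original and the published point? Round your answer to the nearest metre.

25 metres

Δlat = 28.734116 − 28.734 = +0.000116°; Δlon = 68.925216 − 68.925 = +0.000216°.
North–south shift: 0.000116 × 111000 = 12.876 m.
East–west at this latitude: 0.000216° × 111000 × cos 28.734° ≈ 0.000216 × 97331.6 = 21.0236 m.
Distance: √(12.876² + 21.0236²) ≈ 24.6533 m.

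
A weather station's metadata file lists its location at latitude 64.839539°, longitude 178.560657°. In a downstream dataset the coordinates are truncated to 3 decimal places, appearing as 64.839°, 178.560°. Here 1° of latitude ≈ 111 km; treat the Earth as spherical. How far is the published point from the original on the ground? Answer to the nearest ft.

221 ft

Δlat = 64.839539 − 64.839 = +0.000539°; Δlon = 178.560657 − 178.560 = +0.000657°.
N–S: 0.000539° × 111000 m/° = 59.829 m.
East–west at this latitude: 0.000657° × 111000 × cos 64.839° ≈ 0.000657 × 47193.1 = 31.0059 m.
Distance: √(59.829² + 31.0059²) ≈ 67.386 m.
In feet: 67.386 m ÷ 0.3048 ≈ 221.08 ft.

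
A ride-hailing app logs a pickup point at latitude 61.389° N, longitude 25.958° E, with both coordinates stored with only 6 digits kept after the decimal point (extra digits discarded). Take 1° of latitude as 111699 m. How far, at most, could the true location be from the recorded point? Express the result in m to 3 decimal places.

Truncating at 6 decimal places can drop up to a full unit in the last place, so each coordinate may be off by as much as 1e-06°.
N–S: 1e-06° × 111699 m/° = 0.111699 m.
E–W at 61.389°: 1e-06° × 111699 × cos 61.389° = 1e-06 × 111699 × 0.4789 ≈ 0.0534882 m.
Combining orthogonally: (0.111699² + 0.0534882²)^½ ≈ 0.123845 m.

0.124 m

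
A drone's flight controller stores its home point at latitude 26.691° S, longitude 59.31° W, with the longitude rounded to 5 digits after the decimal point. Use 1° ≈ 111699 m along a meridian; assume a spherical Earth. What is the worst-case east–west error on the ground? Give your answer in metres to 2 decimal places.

0.50 metres

Rounding to 5 decimal places leaves the longitude within ±5e-06° of the true value.
At latitude 26.691° a degree of longitude spans 111699 m × cos 26.691° = 111699 × 0.8934 ≈ 99796.6 m.
Maximum E–W displacement: 5e-06 × 99796.6 = 0.498983 m.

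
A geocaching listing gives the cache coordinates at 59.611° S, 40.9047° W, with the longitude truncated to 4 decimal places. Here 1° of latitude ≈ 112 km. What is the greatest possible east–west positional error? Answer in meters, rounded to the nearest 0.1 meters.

5.7 meters

Truncating at 4 decimal places can drop up to a full unit in the last place, so the longitude may be off by as much as 0.0001°.
At latitude 59.611° a degree of longitude spans 112000 m × cos 59.611° = 112000 × 0.5059 ≈ 56657.2 m.
Maximum E–W displacement: 0.0001 × 56657.2 = 5.66572 m.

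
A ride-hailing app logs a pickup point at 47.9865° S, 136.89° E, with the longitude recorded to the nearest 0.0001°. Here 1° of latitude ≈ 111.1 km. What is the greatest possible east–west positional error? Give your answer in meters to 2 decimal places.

Rounding to 4 decimal places leaves the longitude within ±5e-05° of the true value.
One degree of longitude at 47.9865° is 111100 × cos 47.9865° ≈ 111100 × 0.6693 = 74359.9 m.
So at most 5e-05° × 74359.9 ≈ 3.71799 m east–west.

3.72 meters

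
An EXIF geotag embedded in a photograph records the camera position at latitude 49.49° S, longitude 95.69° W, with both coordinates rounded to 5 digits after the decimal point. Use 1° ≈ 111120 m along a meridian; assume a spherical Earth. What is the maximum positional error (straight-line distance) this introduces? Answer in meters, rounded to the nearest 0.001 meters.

0.663 meters

Rounding to 5 decimal places leaves each coordinate within ±5e-06° of the true value.
North–south component: 5e-06° × 111120 = 0.5556 m.
Longitude error → 5e-06 × 111120 × cos 49.49° = 5e-06 × 111120 × 0.6496 ≈ 0.360907 m.
The two errors are perpendicular, so the maximum displacement is √(0.5556² + 0.360907²) ≈ 0.662529 m.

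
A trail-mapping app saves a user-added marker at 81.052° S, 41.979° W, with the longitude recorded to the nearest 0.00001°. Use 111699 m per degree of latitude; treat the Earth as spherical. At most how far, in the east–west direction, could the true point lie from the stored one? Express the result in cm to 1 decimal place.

Rounding to 5 decimal places leaves the longitude within ±5e-06° of the true value.
One degree of longitude at 81.052° is 111699 × cos 81.052° ≈ 111699 × 0.1555 = 17373.4 m.
So at most 5e-06° × 17373.4 ≈ 0.0868672 m east–west.
That is 0.0868672 m = 8.6867 cm.

8.7 cm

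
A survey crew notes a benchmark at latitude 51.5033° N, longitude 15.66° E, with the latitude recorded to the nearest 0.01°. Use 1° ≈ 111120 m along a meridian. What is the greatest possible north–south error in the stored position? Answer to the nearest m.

Rounding to 2 decimal places leaves the latitude within ±0.005° of the true value.
Along the meridian that is 0.005° × 111120 m/° = 555.6 m.

556 m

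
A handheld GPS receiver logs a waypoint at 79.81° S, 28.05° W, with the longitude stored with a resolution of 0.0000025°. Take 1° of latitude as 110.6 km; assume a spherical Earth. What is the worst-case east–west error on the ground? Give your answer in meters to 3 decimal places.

0.024 meters

With a 0.0000025° grid the true value lies within half a step, ±0.0000025°/2 = ±1.25e-06°, of the stored one.
Parallels shrink by cos φ, so at 79.81° a degree of longitude is 110600 × 0.1769 ≈ 19566.6 m.
East–west error: 1.25e-06° × 19566.6 m/° ≈ 0.0244582 m.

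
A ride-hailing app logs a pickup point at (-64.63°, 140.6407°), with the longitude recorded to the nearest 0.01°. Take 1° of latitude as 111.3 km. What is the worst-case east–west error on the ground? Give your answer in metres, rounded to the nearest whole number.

238 metres

Rounding to 2 decimal places leaves the longitude within ±0.005° of the true value.
Parallels shrink by cos φ, so at 64.63° a degree of longitude is 111300 × 0.4285 ≈ 47687.8 m.
East–west error: 0.005° × 47687.8 m/° ≈ 238.439 m.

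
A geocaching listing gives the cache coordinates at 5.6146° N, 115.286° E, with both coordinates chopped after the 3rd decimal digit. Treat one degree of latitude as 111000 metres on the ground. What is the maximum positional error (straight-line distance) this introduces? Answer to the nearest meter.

Truncating at 3 decimal places can drop up to a full unit in the last place, so each coordinate may be off by as much as 0.001°.
Latitude error → 0.001 × 111000 = 111 m along the meridian.
Longitude error → 0.001 × 111000 × cos 5.6146° = 0.001 × 111000 × 0.9952 ≈ 110.467 m.
Worst case both components are at the extreme and orthogonal: √(111² + 110.467²) ≈ 156.602 m.

157 meters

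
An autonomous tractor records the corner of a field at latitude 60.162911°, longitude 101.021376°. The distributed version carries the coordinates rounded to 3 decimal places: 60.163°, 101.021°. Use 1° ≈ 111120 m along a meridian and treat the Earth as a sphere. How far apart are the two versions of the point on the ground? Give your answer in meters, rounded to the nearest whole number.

23 meters

Δlat = 60.162911 − 60.163 = -0.000089°; Δlon = 101.021376 − 101.021 = +0.000376°.
N–S: -0.000089° × 111120 m/° = -9.88968 m.
E–W at 60.163°: 0.000376° × 111120 × cos 60.163° = 0.000376 × 111120 × 0.4975 ≈ 20.7875 m.
Combined displacement = (9.88968² + 20.7875²)^½ ≈ 23.0202 m.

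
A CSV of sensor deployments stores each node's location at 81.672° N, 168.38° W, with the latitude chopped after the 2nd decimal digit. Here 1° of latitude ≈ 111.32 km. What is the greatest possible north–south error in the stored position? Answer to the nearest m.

Truncating at 2 decimal places can drop up to a full unit in the last place, so the latitude may be off by as much as 0.01°.
North–south distance: 0.01° × 111320 m/° = 1113.2 m.

1113 m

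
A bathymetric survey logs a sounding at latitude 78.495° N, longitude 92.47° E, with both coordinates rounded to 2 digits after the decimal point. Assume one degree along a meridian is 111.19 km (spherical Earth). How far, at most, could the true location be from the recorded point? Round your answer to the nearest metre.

567 metres

Rounding to 2 decimal places leaves each coordinate within ±0.005° of the true value.
N–S: 0.005° × 111190 m/° = 555.95 m.
E–W at 78.495°: 0.005° × 111190 × cos 78.495° = 0.005 × 111190 × 0.1995 ≈ 110.886 m.
The two errors are perpendicular, so the maximum displacement is √(555.95² + 110.886²) ≈ 566.9 m.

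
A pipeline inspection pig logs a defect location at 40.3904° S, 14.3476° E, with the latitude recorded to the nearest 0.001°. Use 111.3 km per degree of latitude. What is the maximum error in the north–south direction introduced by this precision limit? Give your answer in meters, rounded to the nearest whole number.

Rounding to 3 decimal places leaves the latitude within ±0.0005° of the true value.
North–south distance: 0.0005° × 111300 m/° = 55.65 m.

56 meters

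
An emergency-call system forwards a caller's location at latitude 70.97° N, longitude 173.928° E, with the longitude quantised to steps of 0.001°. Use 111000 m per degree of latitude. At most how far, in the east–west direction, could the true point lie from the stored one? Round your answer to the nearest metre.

With a 0.001° grid the true value lies within half a step, ±0.001°/2 = ±0.0005°, of the stored one.
At latitude 70.97° a degree of longitude spans 111000 m × cos 70.97° = 111000 × 0.3261 ≈ 36193 m.
So at most 0.0005° × 36193 ≈ 18.0965 m east–west.

18 metres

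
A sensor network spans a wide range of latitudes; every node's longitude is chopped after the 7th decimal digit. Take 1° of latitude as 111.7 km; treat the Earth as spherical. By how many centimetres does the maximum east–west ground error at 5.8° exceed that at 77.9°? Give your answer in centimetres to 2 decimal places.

0.88 centimetres

Truncating at 7 decimal places can drop up to a full unit in the last place, so the longitude may be off by as much as 1e-07°.
At 5.8°: 1e-07° × 111700 × cos 5.8° = 1e-07 × 111700 × 0.9949 ≈ 0.011113 m.
At 77.9°: 1e-07° × 111700 × cos 77.9° = 1e-07 × 111700 × 0.2096 ≈ 0.0023414 m.
So the lower-latitude error exceeds the higher by 0.011113 − 0.0023414 = 0.0087714 m.
That is 0.00877138 m = 0.87714 cm.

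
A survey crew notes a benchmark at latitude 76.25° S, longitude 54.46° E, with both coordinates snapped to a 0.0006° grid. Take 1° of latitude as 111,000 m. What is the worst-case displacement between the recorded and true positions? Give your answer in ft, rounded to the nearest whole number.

112 ft

With a 0.0006° grid the true value lies within half a step, ±0.0006°/2 = ±0.0003°, of the stored one.
North–south component: 0.0003° × 111000 = 33.3 m.
E–W at 76.25°: 0.0003° × 111000 × cos 76.25° = 0.0003 × 111000 × 0.2377 ≈ 7.91494 m.
The two errors are perpendicular, so the maximum displacement is √(33.3² + 7.91494²) ≈ 34.2277 m.
In feet: 34.2277 m ÷ 0.3048 ≈ 112.3 ft.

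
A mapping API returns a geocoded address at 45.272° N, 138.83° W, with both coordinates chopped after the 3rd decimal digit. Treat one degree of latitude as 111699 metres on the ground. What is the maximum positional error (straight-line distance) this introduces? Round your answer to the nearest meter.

137 meters

Truncating at 3 decimal places can drop up to a full unit in the last place, so each coordinate may be off by as much as 0.001°.
Latitude error → 0.001 × 111699 = 111.699 m along the meridian.
Longitude error → 0.001 × 111699 × cos 45.272° = 0.001 × 111699 × 0.7037 ≈ 78.6073 m.
Worst case both components are at the extreme and orthogonal: √(111.699² + 78.6073²) ≈ 136.586 m.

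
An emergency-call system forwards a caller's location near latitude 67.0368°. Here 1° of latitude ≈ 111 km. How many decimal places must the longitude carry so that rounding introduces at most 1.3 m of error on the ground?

At 67.0368° one degree of longitude covers 111000 × cos 67.0368° ≈ 111000 × 0.3901 ≈ 43305.5 m.
With N decimal places the half-ulp bound is 0.5·10⁻ᴺ°, or 0.5·10⁻ᴺ × 43305.5 m on the ground.
Setting 21652.8 × 10⁻ᴺ ≤ 1.3 gives 10ᴺ ≥ 1.666e+04, i.e. N ≥ 4.22.
So 5 decimal places suffice (0.217 m); 4 would allow up to 2.17 m.

5 decimal places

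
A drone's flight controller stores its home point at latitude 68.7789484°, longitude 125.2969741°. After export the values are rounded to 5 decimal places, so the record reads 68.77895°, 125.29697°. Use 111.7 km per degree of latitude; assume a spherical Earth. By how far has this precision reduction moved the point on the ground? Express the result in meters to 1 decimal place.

0.2 meters

The latitude changed by -0.0000016° and the longitude by +0.0000041°.
N–S: -0.0000016° × 111700 m/° = -0.17872 m.
East–west at this latitude: 0.0000041° × 111700 × cos 68.7789° ≈ 0.0000041 × 40431.7 = 0.16577 m.
Distance: √(0.17872² + 0.16577²) ≈ 0.243763 m.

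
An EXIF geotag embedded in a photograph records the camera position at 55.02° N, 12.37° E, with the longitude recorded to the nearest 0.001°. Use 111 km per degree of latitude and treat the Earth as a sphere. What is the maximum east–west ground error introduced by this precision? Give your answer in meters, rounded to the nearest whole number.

Rounding to 3 decimal places leaves the longitude within ±0.0005° of the true value.
Parallels shrink by cos φ, so at 55.02° a degree of longitude is 111000 × 0.5733 ≈ 63635.2 m.
Maximum E–W displacement: 0.0005 × 63635.2 = 31.8176 m.

32 meters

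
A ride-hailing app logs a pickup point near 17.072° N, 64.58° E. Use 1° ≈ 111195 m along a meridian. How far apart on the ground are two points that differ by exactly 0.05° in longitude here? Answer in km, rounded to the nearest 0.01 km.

5.31 km

One degree of longitude here spans 111195 × cos 17.072° = 111195 × 0.9559 ≈ 106295 m; 0.05° of that is 5314.77 m.
That is 5314.77 m = 5.3148 km.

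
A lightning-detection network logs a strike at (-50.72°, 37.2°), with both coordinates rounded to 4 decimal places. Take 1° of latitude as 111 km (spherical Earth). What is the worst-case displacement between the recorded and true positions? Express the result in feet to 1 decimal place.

21.6 feet

Rounding to 4 decimal places leaves each coordinate within ±5e-05° of the true value.
N–S: 5e-05° × 111000 m/° = 5.55 m.
E–W at 50.72°: 5e-05° × 111000 × cos 50.72° = 5e-05 × 111000 × 0.6331 ≈ 3.51376 m.
The two errors are perpendicular, so the maximum displacement is √(5.55² + 3.51376²) ≈ 6.56879 m.
In feet: 6.56879 m ÷ 0.3048 ≈ 21.551 ft.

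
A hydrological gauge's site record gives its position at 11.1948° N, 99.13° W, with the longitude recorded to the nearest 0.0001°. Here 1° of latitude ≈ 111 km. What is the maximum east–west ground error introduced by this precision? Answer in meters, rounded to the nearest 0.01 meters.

5.44 meters

Rounding to 4 decimal places leaves the longitude within ±5e-05° of the true value.
Parallels shrink by cos φ, so at 11.1948° a degree of longitude is 111000 × 0.9810 ≈ 108888 m.
Maximum E–W displacement: 5e-05 × 108888 = 5.4444 m.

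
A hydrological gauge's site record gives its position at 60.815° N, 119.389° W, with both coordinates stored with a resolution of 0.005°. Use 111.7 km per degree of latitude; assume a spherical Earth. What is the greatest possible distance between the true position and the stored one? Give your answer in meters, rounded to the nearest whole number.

With a 0.005° grid the true value lies within half a step, ±0.005°/2 = ±0.0025°, of the stored one.
N–S: 0.0025° × 111700 m/° = 279.25 m.
E–W at 60.815°: 0.0025° × 111700 × cos 60.815° = 0.0025 × 111700 × 0.4876 ≈ 136.171 m.
The two errors are perpendicular, so the maximum displacement is √(279.25² + 136.171²) ≈ 310.682 m.

311 meters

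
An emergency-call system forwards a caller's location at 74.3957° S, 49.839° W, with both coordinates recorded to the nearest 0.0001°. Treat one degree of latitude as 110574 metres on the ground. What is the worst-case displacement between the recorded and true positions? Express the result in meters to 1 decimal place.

Rounding to 4 decimal places leaves each coordinate within ±5e-05° of the true value.
N–S: 5e-05° × 110574 m/° = 5.5287 m.
Longitude error → 5e-05 × 110574 × cos 74.3957° = 5e-05 × 110574 × 0.2690 ≈ 1.48718 m.
Combining orthogonally: (5.5287² + 1.48718²)^½ ≈ 5.72523 m.

5.7 meters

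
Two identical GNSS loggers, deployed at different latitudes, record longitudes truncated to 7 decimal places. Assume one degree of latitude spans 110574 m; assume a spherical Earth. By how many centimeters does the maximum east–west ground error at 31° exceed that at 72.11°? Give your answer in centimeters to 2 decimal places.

Truncating at 7 decimal places can drop up to a full unit in the last place, so the longitude may be off by as much as 1e-07°.
At 31°: 1e-07° × 110574 × cos 31° = 1e-07 × 110574 × 0.8572 ≈ 0.009478 m.
At 72.11°: 1e-07° × 110574 × cos 72.11° = 1e-07 × 110574 × 0.3072 ≈ 0.0033967 m.
So the lower-latitude error exceeds the higher by 0.009478 − 0.0033967 = 0.0060813 m.
That is 0.00608131 m = 0.60813 cm.

0.61 centimeters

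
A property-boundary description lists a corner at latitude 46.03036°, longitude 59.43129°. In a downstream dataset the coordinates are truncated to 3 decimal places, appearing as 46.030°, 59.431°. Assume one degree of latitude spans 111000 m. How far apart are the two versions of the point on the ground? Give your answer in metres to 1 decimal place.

The latitude changed by +0.00036° and the longitude by +0.00029°.
N–S: 0.00036° × 111000 m/° = 39.96 m.
E–W at 46.03°: 0.00029° × 111000 × cos 46.03° = 0.00029 × 111000 × 0.6943 ≈ 22.3489 m.
Hypotenuse of the two orthogonal shifts: √(39.96² + 22.3489²) = 45.7851 m.

45.8 metres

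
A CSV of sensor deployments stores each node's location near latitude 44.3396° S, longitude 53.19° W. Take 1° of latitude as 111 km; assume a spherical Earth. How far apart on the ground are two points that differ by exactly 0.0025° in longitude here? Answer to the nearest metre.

At 44.3396° a degree of longitude is 111000 × cos 44.3396° ≈ 79388.3 m, so 0.0025° corresponds to 198.471 m.

198 metres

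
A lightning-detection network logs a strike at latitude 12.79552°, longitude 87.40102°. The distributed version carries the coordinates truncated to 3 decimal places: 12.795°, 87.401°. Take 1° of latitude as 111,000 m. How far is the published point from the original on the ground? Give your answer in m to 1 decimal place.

57.8 m

Δlat = 12.79552 − 12.795 = +0.00052°; Δlon = 87.40102 − 87.401 = +0.00002°.
North–south shift: 0.00052 × 111000 = 57.72 m.
East–west at this latitude: 0.00002° × 111000 × cos 12.795° ≈ 0.00002 × 108244 = 2.16487 m.
Hypotenuse of the two orthogonal shifts: √(57.72² + 2.16487²) = 57.7606 m.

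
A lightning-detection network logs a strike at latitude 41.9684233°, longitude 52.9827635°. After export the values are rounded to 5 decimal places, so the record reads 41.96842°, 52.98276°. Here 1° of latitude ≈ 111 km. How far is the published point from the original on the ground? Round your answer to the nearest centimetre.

Δlat = 41.9684233 − 41.96842 = +0.0000033°; Δlon = 52.9827635 − 52.98276 = +0.0000035°.
North–south shift: 0.0000033 × 111000 = 0.3663 m.
E–W at 41.9684°: 0.0000035° × 111000 × cos 41.9684° = 0.0000035 × 111000 × 0.7435 ≈ 0.288855 m.
Hypotenuse of the two orthogonal shifts: √(0.3663² + 0.288855²) = 0.46649 m.
That is 0.46649 m = 46.649 cm.

47 centimetres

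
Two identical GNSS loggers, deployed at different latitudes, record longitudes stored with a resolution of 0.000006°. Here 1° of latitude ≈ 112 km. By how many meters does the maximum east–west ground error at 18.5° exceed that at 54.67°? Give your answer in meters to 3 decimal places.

0.124 meters

With a 0.000006° grid the true value lies within half a step, ±0.000006°/2 = ±3e-06°, of the stored one.
Error at 18.5° = 3e-06° × 112000 × cos 18.5° ≈ 0.336 × 0.9483 = 0.31864 m.
Error at 54.67° = 3e-06° × 112000 × cos 54.67° ≈ 0.336 × 0.5783 = 0.1943 m.
So the lower-latitude error exceeds the higher by 0.31864 − 0.1943 = 0.12433 m.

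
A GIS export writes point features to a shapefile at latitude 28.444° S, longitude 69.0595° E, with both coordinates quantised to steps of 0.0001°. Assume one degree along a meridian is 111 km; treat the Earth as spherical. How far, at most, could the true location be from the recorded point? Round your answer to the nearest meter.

7 meters

With a 0.0001° grid the true value lies within half a step, ±0.0001°/2 = ±5e-05°, of the stored one.
North–south component: 5e-05° × 111000 = 5.55 m.
Longitude error → 5e-05 × 111000 × cos 28.444° = 5e-05 × 111000 × 0.8793 ≈ 4.88002 m.
Worst case both components are at the extreme and orthogonal: √(5.55² + 4.88002²) ≈ 7.39034 m.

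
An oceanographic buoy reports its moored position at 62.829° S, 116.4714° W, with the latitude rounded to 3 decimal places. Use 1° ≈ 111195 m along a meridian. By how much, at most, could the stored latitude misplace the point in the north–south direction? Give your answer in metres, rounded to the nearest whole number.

56 metres

Rounding to 3 decimal places leaves the latitude within ±0.0005° of the true value.
Along the meridian that is 0.0005° × 111195 m/° = 55.5975 m.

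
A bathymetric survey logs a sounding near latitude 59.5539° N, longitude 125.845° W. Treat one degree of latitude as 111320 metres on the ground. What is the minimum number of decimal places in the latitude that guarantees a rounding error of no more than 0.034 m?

One degree of latitude covers 111320 m.
With N decimal places the half-ulp bound is 0.5·10⁻ᴺ°, or 0.5·10⁻ᴺ × 111320 m on the ground.
Setting 55660 × 10⁻ᴺ ≤ 0.034 gives 10ᴺ ≥ 1.637e+06, i.e. N ≥ 6.21.
So 7 decimal places suffice (0.00557 m); 6 would allow up to 0.0557 m.

7 decimal places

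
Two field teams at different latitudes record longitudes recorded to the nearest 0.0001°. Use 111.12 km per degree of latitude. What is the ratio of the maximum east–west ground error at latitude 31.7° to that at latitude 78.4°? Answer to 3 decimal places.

4.231

Rounding to 4 decimal places leaves the longitude within ±5e-05° of the true value.
Error at 31.7° = 5e-05° × 111120 × cos 31.7° ≈ 5.556 × 0.8508 = 4.7271 m.
Error at 78.4° = 5e-05° × 111120 × cos 78.4° ≈ 5.556 × 0.2011 = 1.1172 m.
Ratio: 4.7271 / 1.1172 = cos 31.7° / cos 78.4° ≈ 4.2313.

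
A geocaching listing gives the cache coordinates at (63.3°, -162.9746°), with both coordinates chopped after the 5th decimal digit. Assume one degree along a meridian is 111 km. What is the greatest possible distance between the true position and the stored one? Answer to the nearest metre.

1 metres

Truncating at 5 decimal places can drop up to a full unit in the last place, so each coordinate may be off by as much as 1e-05°.
N–S: 1e-05° × 111000 m/° = 1.11 m.
East–west component at 63.3°: 1e-05° × 111000 × cos 63.3° ≈ 1e-05 × 49874.4 ≈ 0.498744 m.
Worst case both components are at the extreme and orthogonal: √(1.11² + 0.498744²) ≈ 1.2169 m.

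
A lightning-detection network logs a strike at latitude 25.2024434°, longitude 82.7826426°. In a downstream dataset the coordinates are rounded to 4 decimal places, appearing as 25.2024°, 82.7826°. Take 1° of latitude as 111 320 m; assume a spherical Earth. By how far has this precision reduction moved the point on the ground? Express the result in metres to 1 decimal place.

6.5 metres

The latitude changed by +0.0000434° and the longitude by +0.0000426°.
North–south shift: 0.0000434 × 111320 = 4.83129 m.
East–west at this latitude: 0.0000426° × 111320 × cos 25.2024° ≈ 0.0000426 × 100723 = 4.29082 m.
Distance: √(4.83129² + 4.29082²) ≈ 6.46161 m.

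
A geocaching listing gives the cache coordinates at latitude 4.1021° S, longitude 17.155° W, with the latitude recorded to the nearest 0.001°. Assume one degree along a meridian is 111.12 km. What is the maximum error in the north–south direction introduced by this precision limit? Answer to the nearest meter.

56 meters

Rounding to 3 decimal places leaves the latitude within ±0.0005° of the true value.
North–south distance: 0.0005° × 111120 m/° = 55.56 m.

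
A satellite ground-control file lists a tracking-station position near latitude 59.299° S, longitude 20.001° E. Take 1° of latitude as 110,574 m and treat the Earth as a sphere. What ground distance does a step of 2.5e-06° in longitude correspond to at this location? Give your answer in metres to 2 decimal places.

At 59.299° a degree of longitude is 110574 × cos 59.299° ≈ 56454.4 m, so 2.5e-06° corresponds to 0.141136 m.

0.14 metres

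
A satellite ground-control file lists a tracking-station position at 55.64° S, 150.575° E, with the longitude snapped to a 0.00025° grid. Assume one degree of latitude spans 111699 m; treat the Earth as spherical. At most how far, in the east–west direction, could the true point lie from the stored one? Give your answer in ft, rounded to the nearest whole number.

With a 0.00025° grid the true value lies within half a step, ±0.00025°/2 = ±0.000125°, of the stored one.
At latitude 55.64° a degree of longitude spans 111699 m × cos 55.64° = 111699 × 0.5644 ≈ 63041.9 m.
Maximum E–W displacement: 0.000125 × 63041.9 = 7.88024 m.
Converting: 7.88024 m × 3.2808 ft/m ≈ 25.854 ft.

26 ft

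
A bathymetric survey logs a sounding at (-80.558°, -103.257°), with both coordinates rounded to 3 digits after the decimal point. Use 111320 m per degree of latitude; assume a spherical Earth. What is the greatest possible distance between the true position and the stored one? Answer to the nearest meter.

Rounding to 3 decimal places leaves each coordinate within ±0.0005° of the true value.
N–S: 0.0005° × 111320 m/° = 55.66 m.
E–W at 80.558°: 0.0005° × 111320 × cos 80.558° = 0.0005 × 111320 × 0.1640 ≈ 9.13097 m.
The two errors are perpendicular, so the maximum displacement is √(55.66² + 9.13097²) ≈ 56.404 m.

56 meters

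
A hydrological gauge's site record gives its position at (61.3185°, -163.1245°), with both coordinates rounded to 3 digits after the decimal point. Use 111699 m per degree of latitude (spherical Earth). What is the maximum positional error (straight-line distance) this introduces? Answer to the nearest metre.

62 metres

Rounding to 3 decimal places leaves each coordinate within ±0.0005° of the true value.
N–S: 0.0005° × 111699 m/° = 55.8495 m.
Longitude error → 0.0005 × 111699 × cos 61.3185° = 0.0005 × 111699 × 0.4799 ≈ 26.8044 m.
Combining orthogonally: (55.8495² + 26.8044²)^½ ≈ 61.9487 m.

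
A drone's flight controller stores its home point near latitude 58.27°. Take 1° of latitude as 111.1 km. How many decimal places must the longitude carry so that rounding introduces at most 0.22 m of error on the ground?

6

At 58.27° one degree of longitude covers 111100 × cos 58.27° ≈ 111100 × 0.5259 ≈ 58429.4 m.
Rounding to N decimal places gives at most 0.5 × 10⁻ᴺ degrees of error, i.e. 0.5 × 10⁻ᴺ × 58429.4 m.
Setting 29214.7 × 10⁻ᴺ ≤ 0.22 gives 10ᴺ ≥ 1.328e+05, i.e. N ≥ 5.12.
N = 5 would give 0.292 m (too coarse); N = 6 gives 0.0292 m ≤ 0.22 m.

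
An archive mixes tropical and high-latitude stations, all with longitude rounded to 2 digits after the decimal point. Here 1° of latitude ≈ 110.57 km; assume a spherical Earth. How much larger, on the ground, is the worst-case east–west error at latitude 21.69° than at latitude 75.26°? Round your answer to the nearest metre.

373 metres

Rounding to 2 decimal places leaves the longitude within ±0.005° of the true value.
Error at 21.69° = 0.005° × 110570 × cos 21.69° ≈ 552.85 × 0.9292 = 513.71 m.
At 75.26°: 0.005° × 110570 × cos 75.26° = 0.005 × 110570 × 0.2544 ≈ 140.66 m.
So the lower-latitude error exceeds the higher by 513.71 − 140.66 = 373.04 m.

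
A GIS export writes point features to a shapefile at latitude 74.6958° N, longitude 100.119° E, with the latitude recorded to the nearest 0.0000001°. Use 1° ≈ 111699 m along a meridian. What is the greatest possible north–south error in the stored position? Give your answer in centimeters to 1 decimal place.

Rounding to 7 decimal places leaves the latitude within ±5e-08° of the true value.
North–south distance: 5e-08° × 111699 m/° = 0.00558495 m.
That is 0.00558495 m = 0.55849 cm.

0.6 centimeters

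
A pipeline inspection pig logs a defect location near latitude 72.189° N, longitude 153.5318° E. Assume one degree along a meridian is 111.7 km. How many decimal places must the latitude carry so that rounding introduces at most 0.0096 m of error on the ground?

7 decimal places

One degree of latitude covers 111700 m.
N decimal places → at most half a unit in the last place, 0.5 × 10⁻ᴺ° = 111700/2 × 10⁻ᴺ m.
Need 0.5 × 111700 × 10⁻ᴺ ≤ 0.0096 → 10⁻ᴺ ≤ 1.719e-07, so N ≥ 6.76.
N = 6 would give 0.0558 m (too coarse); N = 7 gives 0.00558 m ≤ 0.0096 m.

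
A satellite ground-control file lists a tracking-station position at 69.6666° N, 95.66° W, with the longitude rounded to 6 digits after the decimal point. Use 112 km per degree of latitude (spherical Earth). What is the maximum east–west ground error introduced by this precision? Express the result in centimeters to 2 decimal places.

Rounding to 6 decimal places leaves the longitude within ±5e-07° of the true value.
Parallels shrink by cos φ, so at 69.6666° a degree of longitude is 112000 × 0.3475 ≈ 38918 m.
Maximum E–W displacement: 5e-07 × 38918 = 0.019459 m.
That is 0.019459 m = 1.9459 cm.

1.95 centimeters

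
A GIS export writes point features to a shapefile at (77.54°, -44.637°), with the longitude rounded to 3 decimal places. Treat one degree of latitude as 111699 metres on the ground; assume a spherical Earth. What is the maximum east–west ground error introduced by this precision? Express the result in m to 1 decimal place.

Rounding to 3 decimal places leaves the longitude within ±0.0005° of the true value.
One degree of longitude at 77.54° is 111699 × cos 77.54° ≈ 111699 × 0.2158 = 24100 m.
Maximum E–W displacement: 0.0005 × 24100 = 12.05 m.

12.0 m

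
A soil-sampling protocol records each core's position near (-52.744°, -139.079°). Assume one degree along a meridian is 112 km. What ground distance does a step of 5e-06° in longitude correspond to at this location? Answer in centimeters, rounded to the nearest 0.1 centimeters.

5e-06° of longitude at 52.744° is 5e-06 × 112000 × cos 52.744° ≈ 5e-06 × 67802.3 = 0.339011 m.
That is 0.339011 m = 33.901 cm.

33.9 centimeters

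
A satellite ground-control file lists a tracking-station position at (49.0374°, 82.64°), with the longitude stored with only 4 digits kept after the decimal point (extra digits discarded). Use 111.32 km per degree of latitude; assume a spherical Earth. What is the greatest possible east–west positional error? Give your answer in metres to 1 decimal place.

7.3 metres

Truncating at 4 decimal places can drop up to a full unit in the last place, so the longitude may be off by as much as 0.0001°.
At latitude 49.0374° a degree of longitude spans 111320 m × cos 49.0374° = 111320 × 0.6556 ≈ 72977.6 m.
East–west error: 0.0001° × 72977.6 m/° ≈ 7.29776 m.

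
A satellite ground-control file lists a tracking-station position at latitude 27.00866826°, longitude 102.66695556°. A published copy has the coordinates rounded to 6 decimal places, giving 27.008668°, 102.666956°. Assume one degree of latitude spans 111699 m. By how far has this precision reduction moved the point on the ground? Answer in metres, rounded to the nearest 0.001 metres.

Δlat = 27.00866826 − 27.008668 = +0.00000026°; Δlon = 102.66695556 − 102.666956 = -0.00000044°.
North–south shift: 0.00000026 × 111699 = 0.0290417 m.
East–west at this latitude: -0.00000044° × 111699 × cos 27.0087° ≈ -0.00000044 × 99516.9 = -0.0437874 m.
Distance: √(0.0290417² + 0.0437874²) ≈ 0.0525429 m.

0.053 metres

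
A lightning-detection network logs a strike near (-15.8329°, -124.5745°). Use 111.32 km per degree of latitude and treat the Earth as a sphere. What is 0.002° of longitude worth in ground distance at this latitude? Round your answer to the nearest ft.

0.002° of longitude at 15.8329° is 0.002 × 111320 × cos 15.8329° ≈ 0.002 × 107097 = 214.193 m.
In feet: 214.193 m ÷ 0.3048 ≈ 702.73 ft.

703 ft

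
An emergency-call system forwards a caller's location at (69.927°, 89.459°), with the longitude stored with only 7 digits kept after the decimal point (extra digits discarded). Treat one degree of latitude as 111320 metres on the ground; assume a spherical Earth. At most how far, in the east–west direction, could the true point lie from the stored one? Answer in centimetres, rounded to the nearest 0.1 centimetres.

Truncating at 7 decimal places can drop up to a full unit in the last place, so the longitude may be off by as much as 1e-07°.
Parallels shrink by cos φ, so at 69.927° a degree of longitude is 111320 × 0.3432 ≈ 38206.9 m.
Maximum E–W displacement: 1e-07 × 38206.9 = 0.00382069 m.
That is 0.00382069 m = 0.38207 cm.

0.4 centimetres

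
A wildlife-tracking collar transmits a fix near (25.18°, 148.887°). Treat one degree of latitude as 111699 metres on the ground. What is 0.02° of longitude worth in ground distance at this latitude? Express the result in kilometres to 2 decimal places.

2.02 kilometres

0.02° of longitude at 25.18° is 0.02 × 111699 × cos 25.18° ≈ 0.02 × 101085 = 2021.7 m.
That is 2021.7 m = 2.0217 km.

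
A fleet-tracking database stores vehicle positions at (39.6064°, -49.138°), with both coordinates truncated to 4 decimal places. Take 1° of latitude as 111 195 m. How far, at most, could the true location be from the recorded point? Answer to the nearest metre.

Truncating at 4 decimal places can drop up to a full unit in the last place, so each coordinate may be off by as much as 0.0001°.
N–S: 0.0001° × 111195 m/° = 11.1195 m.
E–W at 39.6064°: 0.0001° × 111195 × cos 39.6064° = 0.0001 × 111195 × 0.7704 ≈ 8.56693 m.
The two errors are perpendicular, so the maximum displacement is √(11.1195² + 8.56693²) ≈ 14.0369 m.

14 metres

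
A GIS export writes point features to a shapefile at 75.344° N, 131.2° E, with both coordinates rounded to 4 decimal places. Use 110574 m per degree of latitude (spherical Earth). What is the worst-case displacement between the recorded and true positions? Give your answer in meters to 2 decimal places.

Rounding to 4 decimal places leaves each coordinate within ±5e-05° of the true value.
N–S: 5e-05° × 110574 m/° = 5.5287 m.
Longitude error → 5e-05 × 110574 × cos 75.344° = 5e-05 × 110574 × 0.2530 ≈ 1.39884 m.
Worst case both components are at the extreme and orthogonal: √(5.5287² + 1.39884²) ≈ 5.70292 m.

5.70 meters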